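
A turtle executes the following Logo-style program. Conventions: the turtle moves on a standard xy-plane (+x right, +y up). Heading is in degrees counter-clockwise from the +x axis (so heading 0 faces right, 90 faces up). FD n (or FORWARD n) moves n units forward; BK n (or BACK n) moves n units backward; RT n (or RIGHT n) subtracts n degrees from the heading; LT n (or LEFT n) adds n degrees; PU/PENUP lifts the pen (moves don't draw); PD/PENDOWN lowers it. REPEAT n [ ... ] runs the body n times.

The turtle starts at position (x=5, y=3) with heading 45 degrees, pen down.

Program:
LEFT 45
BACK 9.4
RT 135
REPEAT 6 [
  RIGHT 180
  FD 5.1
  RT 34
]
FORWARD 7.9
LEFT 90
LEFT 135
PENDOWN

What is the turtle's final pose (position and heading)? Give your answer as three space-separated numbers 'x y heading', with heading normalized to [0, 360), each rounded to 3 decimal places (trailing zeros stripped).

Executing turtle program step by step:
Start: pos=(5,3), heading=45, pen down
LT 45: heading 45 -> 90
BK 9.4: (5,3) -> (5,-6.4) [heading=90, draw]
RT 135: heading 90 -> 315
REPEAT 6 [
  -- iteration 1/6 --
  RT 180: heading 315 -> 135
  FD 5.1: (5,-6.4) -> (1.394,-2.794) [heading=135, draw]
  RT 34: heading 135 -> 101
  -- iteration 2/6 --
  RT 180: heading 101 -> 281
  FD 5.1: (1.394,-2.794) -> (2.367,-7.8) [heading=281, draw]
  RT 34: heading 281 -> 247
  -- iteration 3/6 --
  RT 180: heading 247 -> 67
  FD 5.1: (2.367,-7.8) -> (4.36,-3.105) [heading=67, draw]
  RT 34: heading 67 -> 33
  -- iteration 4/6 --
  RT 180: heading 33 -> 213
  FD 5.1: (4.36,-3.105) -> (0.082,-5.883) [heading=213, draw]
  RT 34: heading 213 -> 179
  -- iteration 5/6 --
  RT 180: heading 179 -> 359
  FD 5.1: (0.082,-5.883) -> (5.182,-5.972) [heading=359, draw]
  RT 34: heading 359 -> 325
  -- iteration 6/6 --
  RT 180: heading 325 -> 145
  FD 5.1: (5.182,-5.972) -> (1.004,-3.047) [heading=145, draw]
  RT 34: heading 145 -> 111
]
FD 7.9: (1.004,-3.047) -> (-1.827,4.328) [heading=111, draw]
LT 90: heading 111 -> 201
LT 135: heading 201 -> 336
PD: pen down
Final: pos=(-1.827,4.328), heading=336, 8 segment(s) drawn

Answer: -1.827 4.328 336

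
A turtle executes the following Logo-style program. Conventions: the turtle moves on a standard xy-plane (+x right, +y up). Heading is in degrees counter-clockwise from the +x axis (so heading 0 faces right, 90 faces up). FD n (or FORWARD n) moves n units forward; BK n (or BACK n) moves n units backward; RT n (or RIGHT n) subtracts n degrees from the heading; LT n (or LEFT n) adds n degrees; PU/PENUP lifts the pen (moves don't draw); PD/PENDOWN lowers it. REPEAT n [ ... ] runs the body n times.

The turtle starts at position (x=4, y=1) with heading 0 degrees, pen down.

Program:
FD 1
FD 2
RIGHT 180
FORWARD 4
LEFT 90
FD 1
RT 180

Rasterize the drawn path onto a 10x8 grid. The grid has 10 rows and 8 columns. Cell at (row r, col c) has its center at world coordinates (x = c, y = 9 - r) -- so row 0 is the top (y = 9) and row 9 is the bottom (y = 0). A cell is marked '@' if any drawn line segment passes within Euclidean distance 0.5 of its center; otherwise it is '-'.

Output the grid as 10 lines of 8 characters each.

Answer: --------
--------
--------
--------
--------
--------
--------
--------
---@@@@@
---@----

Derivation:
Segment 0: (4,1) -> (5,1)
Segment 1: (5,1) -> (7,1)
Segment 2: (7,1) -> (3,1)
Segment 3: (3,1) -> (3,-0)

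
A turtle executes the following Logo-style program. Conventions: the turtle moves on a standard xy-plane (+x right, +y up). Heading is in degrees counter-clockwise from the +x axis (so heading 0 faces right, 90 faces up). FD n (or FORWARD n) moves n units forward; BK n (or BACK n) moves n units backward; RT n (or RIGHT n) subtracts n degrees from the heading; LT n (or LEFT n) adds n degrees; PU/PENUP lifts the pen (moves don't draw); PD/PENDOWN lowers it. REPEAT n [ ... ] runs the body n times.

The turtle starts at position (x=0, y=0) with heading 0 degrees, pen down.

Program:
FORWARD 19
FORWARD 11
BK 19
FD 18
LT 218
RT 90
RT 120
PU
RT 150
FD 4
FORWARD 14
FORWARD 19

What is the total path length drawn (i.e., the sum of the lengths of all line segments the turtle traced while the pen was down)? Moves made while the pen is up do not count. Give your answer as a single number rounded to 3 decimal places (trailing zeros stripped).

Answer: 67

Derivation:
Executing turtle program step by step:
Start: pos=(0,0), heading=0, pen down
FD 19: (0,0) -> (19,0) [heading=0, draw]
FD 11: (19,0) -> (30,0) [heading=0, draw]
BK 19: (30,0) -> (11,0) [heading=0, draw]
FD 18: (11,0) -> (29,0) [heading=0, draw]
LT 218: heading 0 -> 218
RT 90: heading 218 -> 128
RT 120: heading 128 -> 8
PU: pen up
RT 150: heading 8 -> 218
FD 4: (29,0) -> (25.848,-2.463) [heading=218, move]
FD 14: (25.848,-2.463) -> (14.816,-11.082) [heading=218, move]
FD 19: (14.816,-11.082) -> (-0.156,-22.779) [heading=218, move]
Final: pos=(-0.156,-22.779), heading=218, 4 segment(s) drawn

Segment lengths:
  seg 1: (0,0) -> (19,0), length = 19
  seg 2: (19,0) -> (30,0), length = 11
  seg 3: (30,0) -> (11,0), length = 19
  seg 4: (11,0) -> (29,0), length = 18
Total = 67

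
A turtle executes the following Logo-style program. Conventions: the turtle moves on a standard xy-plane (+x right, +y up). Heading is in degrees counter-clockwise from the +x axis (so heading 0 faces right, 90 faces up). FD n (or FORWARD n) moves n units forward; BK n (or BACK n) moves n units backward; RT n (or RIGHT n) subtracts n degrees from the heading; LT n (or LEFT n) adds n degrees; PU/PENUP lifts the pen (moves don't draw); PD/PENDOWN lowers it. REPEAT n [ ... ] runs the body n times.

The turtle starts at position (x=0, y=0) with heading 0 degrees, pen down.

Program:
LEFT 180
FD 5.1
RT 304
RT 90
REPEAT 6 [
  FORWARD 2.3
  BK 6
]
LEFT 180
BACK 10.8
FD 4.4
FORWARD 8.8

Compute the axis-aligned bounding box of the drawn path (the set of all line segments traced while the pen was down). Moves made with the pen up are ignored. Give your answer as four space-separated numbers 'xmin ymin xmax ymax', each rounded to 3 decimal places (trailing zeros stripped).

Executing turtle program step by step:
Start: pos=(0,0), heading=0, pen down
LT 180: heading 0 -> 180
FD 5.1: (0,0) -> (-5.1,0) [heading=180, draw]
RT 304: heading 180 -> 236
RT 90: heading 236 -> 146
REPEAT 6 [
  -- iteration 1/6 --
  FD 2.3: (-5.1,0) -> (-7.007,1.286) [heading=146, draw]
  BK 6: (-7.007,1.286) -> (-2.033,-2.069) [heading=146, draw]
  -- iteration 2/6 --
  FD 2.3: (-2.033,-2.069) -> (-3.939,-0.783) [heading=146, draw]
  BK 6: (-3.939,-0.783) -> (1.035,-4.138) [heading=146, draw]
  -- iteration 3/6 --
  FD 2.3: (1.035,-4.138) -> (-0.872,-2.852) [heading=146, draw]
  BK 6: (-0.872,-2.852) -> (4.102,-6.207) [heading=146, draw]
  -- iteration 4/6 --
  FD 2.3: (4.102,-6.207) -> (2.196,-4.921) [heading=146, draw]
  BK 6: (2.196,-4.921) -> (7.17,-8.276) [heading=146, draw]
  -- iteration 5/6 --
  FD 2.3: (7.17,-8.276) -> (5.263,-6.99) [heading=146, draw]
  BK 6: (5.263,-6.99) -> (10.237,-10.345) [heading=146, draw]
  -- iteration 6/6 --
  FD 2.3: (10.237,-10.345) -> (8.33,-9.059) [heading=146, draw]
  BK 6: (8.33,-9.059) -> (13.305,-12.414) [heading=146, draw]
]
LT 180: heading 146 -> 326
BK 10.8: (13.305,-12.414) -> (4.351,-6.375) [heading=326, draw]
FD 4.4: (4.351,-6.375) -> (7.999,-8.835) [heading=326, draw]
FD 8.8: (7.999,-8.835) -> (15.294,-13.756) [heading=326, draw]
Final: pos=(15.294,-13.756), heading=326, 16 segment(s) drawn

Segment endpoints: x in {-7.007, -5.1, -3.939, -2.033, -0.872, 0, 1.035, 2.196, 4.102, 4.351, 5.263, 7.17, 7.999, 8.33, 10.237, 13.305, 15.294}, y in {-13.756, -12.414, -10.345, -9.059, -8.835, -8.276, -6.99, -6.375, -6.207, -4.921, -4.138, -2.852, -2.069, -0.783, 0, 0, 1.286}
xmin=-7.007, ymin=-13.756, xmax=15.294, ymax=1.286

Answer: -7.007 -13.756 15.294 1.286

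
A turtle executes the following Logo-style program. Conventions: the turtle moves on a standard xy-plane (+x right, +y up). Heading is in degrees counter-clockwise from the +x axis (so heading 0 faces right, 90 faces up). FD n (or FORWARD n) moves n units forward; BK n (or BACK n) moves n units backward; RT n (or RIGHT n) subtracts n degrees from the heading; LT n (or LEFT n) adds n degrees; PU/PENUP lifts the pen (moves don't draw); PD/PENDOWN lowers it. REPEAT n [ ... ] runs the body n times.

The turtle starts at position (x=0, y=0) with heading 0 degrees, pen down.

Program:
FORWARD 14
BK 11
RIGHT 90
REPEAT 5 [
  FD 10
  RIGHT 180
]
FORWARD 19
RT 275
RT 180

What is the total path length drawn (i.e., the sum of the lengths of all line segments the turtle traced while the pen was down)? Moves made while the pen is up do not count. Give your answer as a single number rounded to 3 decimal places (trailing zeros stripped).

Executing turtle program step by step:
Start: pos=(0,0), heading=0, pen down
FD 14: (0,0) -> (14,0) [heading=0, draw]
BK 11: (14,0) -> (3,0) [heading=0, draw]
RT 90: heading 0 -> 270
REPEAT 5 [
  -- iteration 1/5 --
  FD 10: (3,0) -> (3,-10) [heading=270, draw]
  RT 180: heading 270 -> 90
  -- iteration 2/5 --
  FD 10: (3,-10) -> (3,0) [heading=90, draw]
  RT 180: heading 90 -> 270
  -- iteration 3/5 --
  FD 10: (3,0) -> (3,-10) [heading=270, draw]
  RT 180: heading 270 -> 90
  -- iteration 4/5 --
  FD 10: (3,-10) -> (3,0) [heading=90, draw]
  RT 180: heading 90 -> 270
  -- iteration 5/5 --
  FD 10: (3,0) -> (3,-10) [heading=270, draw]
  RT 180: heading 270 -> 90
]
FD 19: (3,-10) -> (3,9) [heading=90, draw]
RT 275: heading 90 -> 175
RT 180: heading 175 -> 355
Final: pos=(3,9), heading=355, 8 segment(s) drawn

Segment lengths:
  seg 1: (0,0) -> (14,0), length = 14
  seg 2: (14,0) -> (3,0), length = 11
  seg 3: (3,0) -> (3,-10), length = 10
  seg 4: (3,-10) -> (3,0), length = 10
  seg 5: (3,0) -> (3,-10), length = 10
  seg 6: (3,-10) -> (3,0), length = 10
  seg 7: (3,0) -> (3,-10), length = 10
  seg 8: (3,-10) -> (3,9), length = 19
Total = 94

Answer: 94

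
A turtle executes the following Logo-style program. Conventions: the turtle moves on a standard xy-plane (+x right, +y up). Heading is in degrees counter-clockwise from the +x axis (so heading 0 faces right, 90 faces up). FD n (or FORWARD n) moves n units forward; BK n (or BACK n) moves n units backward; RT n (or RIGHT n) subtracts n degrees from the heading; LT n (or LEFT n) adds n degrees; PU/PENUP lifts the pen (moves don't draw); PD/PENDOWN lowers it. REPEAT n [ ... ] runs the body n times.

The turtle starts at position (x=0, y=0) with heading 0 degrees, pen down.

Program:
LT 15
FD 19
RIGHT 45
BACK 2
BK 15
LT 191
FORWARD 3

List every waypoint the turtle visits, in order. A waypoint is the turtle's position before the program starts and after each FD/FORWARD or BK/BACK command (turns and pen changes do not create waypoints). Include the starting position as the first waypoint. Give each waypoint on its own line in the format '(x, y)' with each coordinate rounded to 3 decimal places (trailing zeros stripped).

Executing turtle program step by step:
Start: pos=(0,0), heading=0, pen down
LT 15: heading 0 -> 15
FD 19: (0,0) -> (18.353,4.918) [heading=15, draw]
RT 45: heading 15 -> 330
BK 2: (18.353,4.918) -> (16.621,5.918) [heading=330, draw]
BK 15: (16.621,5.918) -> (3.63,13.418) [heading=330, draw]
LT 191: heading 330 -> 161
FD 3: (3.63,13.418) -> (0.794,14.394) [heading=161, draw]
Final: pos=(0.794,14.394), heading=161, 4 segment(s) drawn
Waypoints (5 total):
(0, 0)
(18.353, 4.918)
(16.621, 5.918)
(3.63, 13.418)
(0.794, 14.394)

Answer: (0, 0)
(18.353, 4.918)
(16.621, 5.918)
(3.63, 13.418)
(0.794, 14.394)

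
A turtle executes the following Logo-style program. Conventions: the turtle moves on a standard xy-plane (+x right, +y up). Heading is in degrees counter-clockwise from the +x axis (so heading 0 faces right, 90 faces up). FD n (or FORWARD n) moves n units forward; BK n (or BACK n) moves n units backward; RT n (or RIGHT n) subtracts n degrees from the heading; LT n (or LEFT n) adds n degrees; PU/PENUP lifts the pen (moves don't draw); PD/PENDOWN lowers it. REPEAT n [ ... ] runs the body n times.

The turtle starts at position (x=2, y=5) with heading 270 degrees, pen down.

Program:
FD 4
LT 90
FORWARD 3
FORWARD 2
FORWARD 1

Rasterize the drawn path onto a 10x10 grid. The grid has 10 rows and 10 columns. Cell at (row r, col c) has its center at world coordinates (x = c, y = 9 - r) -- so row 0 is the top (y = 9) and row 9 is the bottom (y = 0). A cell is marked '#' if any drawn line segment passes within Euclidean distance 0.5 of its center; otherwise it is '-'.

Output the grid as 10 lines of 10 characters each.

Answer: ----------
----------
----------
----------
--#-------
--#-------
--#-------
--#-------
--#######-
----------

Derivation:
Segment 0: (2,5) -> (2,1)
Segment 1: (2,1) -> (5,1)
Segment 2: (5,1) -> (7,1)
Segment 3: (7,1) -> (8,1)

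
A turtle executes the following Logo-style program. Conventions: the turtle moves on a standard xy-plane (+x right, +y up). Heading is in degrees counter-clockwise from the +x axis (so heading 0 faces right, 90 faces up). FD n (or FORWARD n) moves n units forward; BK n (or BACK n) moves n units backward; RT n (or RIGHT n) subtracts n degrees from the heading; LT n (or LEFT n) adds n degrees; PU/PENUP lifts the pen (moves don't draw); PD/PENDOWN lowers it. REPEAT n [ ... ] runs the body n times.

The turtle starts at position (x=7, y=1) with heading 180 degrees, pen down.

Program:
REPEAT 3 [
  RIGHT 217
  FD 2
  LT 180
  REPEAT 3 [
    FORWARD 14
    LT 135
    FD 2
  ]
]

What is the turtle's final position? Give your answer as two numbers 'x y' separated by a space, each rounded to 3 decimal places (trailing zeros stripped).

Executing turtle program step by step:
Start: pos=(7,1), heading=180, pen down
REPEAT 3 [
  -- iteration 1/3 --
  RT 217: heading 180 -> 323
  FD 2: (7,1) -> (8.597,-0.204) [heading=323, draw]
  LT 180: heading 323 -> 143
  REPEAT 3 [
    -- iteration 1/3 --
    FD 14: (8.597,-0.204) -> (-2.584,8.222) [heading=143, draw]
    LT 135: heading 143 -> 278
    FD 2: (-2.584,8.222) -> (-2.305,6.241) [heading=278, draw]
    -- iteration 2/3 --
    FD 14: (-2.305,6.241) -> (-0.357,-7.623) [heading=278, draw]
    LT 135: heading 278 -> 53
    FD 2: (-0.357,-7.623) -> (0.847,-6.025) [heading=53, draw]
    -- iteration 3/3 --
    FD 14: (0.847,-6.025) -> (9.272,5.156) [heading=53, draw]
    LT 135: heading 53 -> 188
    FD 2: (9.272,5.156) -> (7.292,4.877) [heading=188, draw]
  ]
  -- iteration 2/3 --
  RT 217: heading 188 -> 331
  FD 2: (7.292,4.877) -> (9.041,3.908) [heading=331, draw]
  LT 180: heading 331 -> 151
  REPEAT 3 [
    -- iteration 1/3 --
    FD 14: (9.041,3.908) -> (-3.204,10.695) [heading=151, draw]
    LT 135: heading 151 -> 286
    FD 2: (-3.204,10.695) -> (-2.653,8.773) [heading=286, draw]
    -- iteration 2/3 --
    FD 14: (-2.653,8.773) -> (1.206,-4.685) [heading=286, draw]
    LT 135: heading 286 -> 61
    FD 2: (1.206,-4.685) -> (2.176,-2.936) [heading=61, draw]
    -- iteration 3/3 --
    FD 14: (2.176,-2.936) -> (8.963,9.309) [heading=61, draw]
    LT 135: heading 61 -> 196
    FD 2: (8.963,9.309) -> (7.041,8.757) [heading=196, draw]
  ]
  -- iteration 3/3 --
  RT 217: heading 196 -> 339
  FD 2: (7.041,8.757) -> (8.908,8.041) [heading=339, draw]
  LT 180: heading 339 -> 159
  REPEAT 3 [
    -- iteration 1/3 --
    FD 14: (8.908,8.041) -> (-4.162,13.058) [heading=159, draw]
    LT 135: heading 159 -> 294
    FD 2: (-4.162,13.058) -> (-3.349,11.231) [heading=294, draw]
    -- iteration 2/3 --
    FD 14: (-3.349,11.231) -> (2.346,-1.559) [heading=294, draw]
    LT 135: heading 294 -> 69
    FD 2: (2.346,-1.559) -> (3.062,0.308) [heading=69, draw]
    -- iteration 3/3 --
    FD 14: (3.062,0.308) -> (8.08,13.378) [heading=69, draw]
    LT 135: heading 69 -> 204
    FD 2: (8.08,13.378) -> (6.252,12.565) [heading=204, draw]
  ]
]
Final: pos=(6.252,12.565), heading=204, 21 segment(s) drawn

Answer: 6.252 12.565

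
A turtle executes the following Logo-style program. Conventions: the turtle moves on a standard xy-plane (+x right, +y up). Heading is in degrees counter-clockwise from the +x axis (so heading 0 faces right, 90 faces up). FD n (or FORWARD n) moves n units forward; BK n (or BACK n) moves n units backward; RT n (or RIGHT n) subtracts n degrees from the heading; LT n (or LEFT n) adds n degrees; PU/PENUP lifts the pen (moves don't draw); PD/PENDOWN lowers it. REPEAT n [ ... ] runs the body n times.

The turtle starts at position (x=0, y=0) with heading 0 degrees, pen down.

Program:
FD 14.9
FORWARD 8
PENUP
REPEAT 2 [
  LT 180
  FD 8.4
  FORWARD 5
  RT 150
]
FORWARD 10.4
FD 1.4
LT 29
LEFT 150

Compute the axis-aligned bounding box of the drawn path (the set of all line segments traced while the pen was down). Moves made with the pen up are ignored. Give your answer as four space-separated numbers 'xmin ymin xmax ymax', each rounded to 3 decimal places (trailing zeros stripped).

Executing turtle program step by step:
Start: pos=(0,0), heading=0, pen down
FD 14.9: (0,0) -> (14.9,0) [heading=0, draw]
FD 8: (14.9,0) -> (22.9,0) [heading=0, draw]
PU: pen up
REPEAT 2 [
  -- iteration 1/2 --
  LT 180: heading 0 -> 180
  FD 8.4: (22.9,0) -> (14.5,0) [heading=180, move]
  FD 5: (14.5,0) -> (9.5,0) [heading=180, move]
  RT 150: heading 180 -> 30
  -- iteration 2/2 --
  LT 180: heading 30 -> 210
  FD 8.4: (9.5,0) -> (2.225,-4.2) [heading=210, move]
  FD 5: (2.225,-4.2) -> (-2.105,-6.7) [heading=210, move]
  RT 150: heading 210 -> 60
]
FD 10.4: (-2.105,-6.7) -> (3.095,2.307) [heading=60, move]
FD 1.4: (3.095,2.307) -> (3.795,3.519) [heading=60, move]
LT 29: heading 60 -> 89
LT 150: heading 89 -> 239
Final: pos=(3.795,3.519), heading=239, 2 segment(s) drawn

Segment endpoints: x in {0, 14.9, 22.9}, y in {0}
xmin=0, ymin=0, xmax=22.9, ymax=0

Answer: 0 0 22.9 0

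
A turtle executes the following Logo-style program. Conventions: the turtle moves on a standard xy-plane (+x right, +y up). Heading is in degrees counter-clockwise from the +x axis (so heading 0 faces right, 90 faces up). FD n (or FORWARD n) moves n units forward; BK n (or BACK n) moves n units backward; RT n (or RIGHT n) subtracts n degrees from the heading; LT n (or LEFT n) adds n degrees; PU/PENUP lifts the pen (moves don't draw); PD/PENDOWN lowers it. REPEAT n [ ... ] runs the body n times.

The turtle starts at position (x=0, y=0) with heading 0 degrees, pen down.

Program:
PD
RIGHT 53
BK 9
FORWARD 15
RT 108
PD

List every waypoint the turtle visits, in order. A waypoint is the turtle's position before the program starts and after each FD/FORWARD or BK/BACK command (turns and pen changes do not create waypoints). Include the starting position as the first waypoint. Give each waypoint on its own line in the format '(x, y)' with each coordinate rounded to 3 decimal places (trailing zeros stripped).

Executing turtle program step by step:
Start: pos=(0,0), heading=0, pen down
PD: pen down
RT 53: heading 0 -> 307
BK 9: (0,0) -> (-5.416,7.188) [heading=307, draw]
FD 15: (-5.416,7.188) -> (3.611,-4.792) [heading=307, draw]
RT 108: heading 307 -> 199
PD: pen down
Final: pos=(3.611,-4.792), heading=199, 2 segment(s) drawn
Waypoints (3 total):
(0, 0)
(-5.416, 7.188)
(3.611, -4.792)

Answer: (0, 0)
(-5.416, 7.188)
(3.611, -4.792)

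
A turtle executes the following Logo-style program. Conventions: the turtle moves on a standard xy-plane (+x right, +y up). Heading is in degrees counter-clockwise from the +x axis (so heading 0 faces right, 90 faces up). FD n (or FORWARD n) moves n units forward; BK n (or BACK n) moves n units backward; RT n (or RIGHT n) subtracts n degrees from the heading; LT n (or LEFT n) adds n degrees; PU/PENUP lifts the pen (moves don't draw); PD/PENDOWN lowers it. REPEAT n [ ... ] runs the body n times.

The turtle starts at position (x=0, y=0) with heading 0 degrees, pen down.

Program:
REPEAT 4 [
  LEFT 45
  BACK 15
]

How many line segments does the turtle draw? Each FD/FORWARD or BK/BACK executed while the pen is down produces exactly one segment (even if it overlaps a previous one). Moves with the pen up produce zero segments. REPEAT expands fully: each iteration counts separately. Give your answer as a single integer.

Executing turtle program step by step:
Start: pos=(0,0), heading=0, pen down
REPEAT 4 [
  -- iteration 1/4 --
  LT 45: heading 0 -> 45
  BK 15: (0,0) -> (-10.607,-10.607) [heading=45, draw]
  -- iteration 2/4 --
  LT 45: heading 45 -> 90
  BK 15: (-10.607,-10.607) -> (-10.607,-25.607) [heading=90, draw]
  -- iteration 3/4 --
  LT 45: heading 90 -> 135
  BK 15: (-10.607,-25.607) -> (0,-36.213) [heading=135, draw]
  -- iteration 4/4 --
  LT 45: heading 135 -> 180
  BK 15: (0,-36.213) -> (15,-36.213) [heading=180, draw]
]
Final: pos=(15,-36.213), heading=180, 4 segment(s) drawn
Segments drawn: 4

Answer: 4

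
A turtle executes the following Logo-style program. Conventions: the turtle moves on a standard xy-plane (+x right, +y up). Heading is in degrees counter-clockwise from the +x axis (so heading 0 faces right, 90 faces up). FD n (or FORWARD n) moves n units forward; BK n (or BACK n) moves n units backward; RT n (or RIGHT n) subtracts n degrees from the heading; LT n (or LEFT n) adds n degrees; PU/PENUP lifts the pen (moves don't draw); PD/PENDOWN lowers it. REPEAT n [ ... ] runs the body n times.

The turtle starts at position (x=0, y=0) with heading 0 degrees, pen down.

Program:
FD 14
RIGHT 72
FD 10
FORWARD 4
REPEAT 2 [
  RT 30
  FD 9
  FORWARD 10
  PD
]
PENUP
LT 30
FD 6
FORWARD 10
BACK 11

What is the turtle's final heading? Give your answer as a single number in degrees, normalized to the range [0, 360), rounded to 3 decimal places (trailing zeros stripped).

Answer: 258

Derivation:
Executing turtle program step by step:
Start: pos=(0,0), heading=0, pen down
FD 14: (0,0) -> (14,0) [heading=0, draw]
RT 72: heading 0 -> 288
FD 10: (14,0) -> (17.09,-9.511) [heading=288, draw]
FD 4: (17.09,-9.511) -> (18.326,-13.315) [heading=288, draw]
REPEAT 2 [
  -- iteration 1/2 --
  RT 30: heading 288 -> 258
  FD 9: (18.326,-13.315) -> (16.455,-22.118) [heading=258, draw]
  FD 10: (16.455,-22.118) -> (14.376,-31.9) [heading=258, draw]
  PD: pen down
  -- iteration 2/2 --
  RT 30: heading 258 -> 228
  FD 9: (14.376,-31.9) -> (8.354,-38.588) [heading=228, draw]
  FD 10: (8.354,-38.588) -> (1.662,-46.019) [heading=228, draw]
  PD: pen down
]
PU: pen up
LT 30: heading 228 -> 258
FD 6: (1.662,-46.019) -> (0.415,-51.888) [heading=258, move]
FD 10: (0.415,-51.888) -> (-1.664,-61.67) [heading=258, move]
BK 11: (-1.664,-61.67) -> (0.623,-50.91) [heading=258, move]
Final: pos=(0.623,-50.91), heading=258, 7 segment(s) drawn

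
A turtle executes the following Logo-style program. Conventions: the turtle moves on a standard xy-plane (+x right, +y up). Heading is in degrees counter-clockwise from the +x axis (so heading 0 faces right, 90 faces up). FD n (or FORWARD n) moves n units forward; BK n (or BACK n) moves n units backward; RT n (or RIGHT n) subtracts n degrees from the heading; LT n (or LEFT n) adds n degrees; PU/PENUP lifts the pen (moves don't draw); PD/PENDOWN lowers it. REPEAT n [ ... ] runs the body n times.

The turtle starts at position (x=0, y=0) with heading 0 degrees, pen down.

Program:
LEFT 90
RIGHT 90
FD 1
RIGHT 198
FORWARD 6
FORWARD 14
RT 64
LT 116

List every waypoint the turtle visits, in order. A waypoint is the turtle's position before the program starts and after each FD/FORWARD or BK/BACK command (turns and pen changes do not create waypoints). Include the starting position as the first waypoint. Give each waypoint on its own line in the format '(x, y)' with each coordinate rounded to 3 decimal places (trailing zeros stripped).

Executing turtle program step by step:
Start: pos=(0,0), heading=0, pen down
LT 90: heading 0 -> 90
RT 90: heading 90 -> 0
FD 1: (0,0) -> (1,0) [heading=0, draw]
RT 198: heading 0 -> 162
FD 6: (1,0) -> (-4.706,1.854) [heading=162, draw]
FD 14: (-4.706,1.854) -> (-18.021,6.18) [heading=162, draw]
RT 64: heading 162 -> 98
LT 116: heading 98 -> 214
Final: pos=(-18.021,6.18), heading=214, 3 segment(s) drawn
Waypoints (4 total):
(0, 0)
(1, 0)
(-4.706, 1.854)
(-18.021, 6.18)

Answer: (0, 0)
(1, 0)
(-4.706, 1.854)
(-18.021, 6.18)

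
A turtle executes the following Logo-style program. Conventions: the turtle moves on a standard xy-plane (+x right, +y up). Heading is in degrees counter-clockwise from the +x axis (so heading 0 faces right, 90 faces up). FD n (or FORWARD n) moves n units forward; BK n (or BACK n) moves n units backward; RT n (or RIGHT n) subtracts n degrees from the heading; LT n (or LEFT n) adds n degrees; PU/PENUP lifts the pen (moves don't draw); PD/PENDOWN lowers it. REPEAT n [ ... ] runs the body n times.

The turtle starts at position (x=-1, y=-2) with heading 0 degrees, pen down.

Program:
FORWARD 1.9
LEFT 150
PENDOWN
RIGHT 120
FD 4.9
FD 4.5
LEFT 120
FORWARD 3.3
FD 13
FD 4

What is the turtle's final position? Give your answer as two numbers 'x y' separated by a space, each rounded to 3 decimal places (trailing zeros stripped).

Executing turtle program step by step:
Start: pos=(-1,-2), heading=0, pen down
FD 1.9: (-1,-2) -> (0.9,-2) [heading=0, draw]
LT 150: heading 0 -> 150
PD: pen down
RT 120: heading 150 -> 30
FD 4.9: (0.9,-2) -> (5.144,0.45) [heading=30, draw]
FD 4.5: (5.144,0.45) -> (9.041,2.7) [heading=30, draw]
LT 120: heading 30 -> 150
FD 3.3: (9.041,2.7) -> (6.183,4.35) [heading=150, draw]
FD 13: (6.183,4.35) -> (-5.076,10.85) [heading=150, draw]
FD 4: (-5.076,10.85) -> (-8.54,12.85) [heading=150, draw]
Final: pos=(-8.54,12.85), heading=150, 6 segment(s) drawn

Answer: -8.54 12.85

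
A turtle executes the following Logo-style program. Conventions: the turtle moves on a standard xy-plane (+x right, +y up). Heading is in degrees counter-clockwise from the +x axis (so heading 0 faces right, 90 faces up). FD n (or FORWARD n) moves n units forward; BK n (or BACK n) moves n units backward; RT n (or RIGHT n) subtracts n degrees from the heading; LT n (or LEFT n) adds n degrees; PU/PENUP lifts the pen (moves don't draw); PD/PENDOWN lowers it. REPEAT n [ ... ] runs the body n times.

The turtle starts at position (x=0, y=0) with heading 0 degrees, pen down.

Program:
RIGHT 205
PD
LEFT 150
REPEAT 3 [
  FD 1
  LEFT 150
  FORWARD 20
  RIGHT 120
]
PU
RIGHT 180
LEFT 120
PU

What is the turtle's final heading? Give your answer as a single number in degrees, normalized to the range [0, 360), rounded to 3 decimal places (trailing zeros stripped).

Executing turtle program step by step:
Start: pos=(0,0), heading=0, pen down
RT 205: heading 0 -> 155
PD: pen down
LT 150: heading 155 -> 305
REPEAT 3 [
  -- iteration 1/3 --
  FD 1: (0,0) -> (0.574,-0.819) [heading=305, draw]
  LT 150: heading 305 -> 95
  FD 20: (0.574,-0.819) -> (-1.17,19.105) [heading=95, draw]
  RT 120: heading 95 -> 335
  -- iteration 2/3 --
  FD 1: (-1.17,19.105) -> (-0.263,18.682) [heading=335, draw]
  LT 150: heading 335 -> 125
  FD 20: (-0.263,18.682) -> (-11.735,35.065) [heading=125, draw]
  RT 120: heading 125 -> 5
  -- iteration 3/3 --
  FD 1: (-11.735,35.065) -> (-10.739,35.152) [heading=5, draw]
  LT 150: heading 5 -> 155
  FD 20: (-10.739,35.152) -> (-28.865,43.605) [heading=155, draw]
  RT 120: heading 155 -> 35
]
PU: pen up
RT 180: heading 35 -> 215
LT 120: heading 215 -> 335
PU: pen up
Final: pos=(-28.865,43.605), heading=335, 6 segment(s) drawn

Answer: 335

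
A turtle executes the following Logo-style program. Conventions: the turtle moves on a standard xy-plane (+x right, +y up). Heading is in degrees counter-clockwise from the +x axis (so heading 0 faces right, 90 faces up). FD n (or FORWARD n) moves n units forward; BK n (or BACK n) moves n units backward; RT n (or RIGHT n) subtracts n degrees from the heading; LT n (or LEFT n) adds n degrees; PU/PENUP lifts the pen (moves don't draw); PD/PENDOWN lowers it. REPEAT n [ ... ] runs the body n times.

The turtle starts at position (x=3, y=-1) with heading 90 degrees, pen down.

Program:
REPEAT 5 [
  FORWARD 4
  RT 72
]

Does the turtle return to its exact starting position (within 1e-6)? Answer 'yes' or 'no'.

Executing turtle program step by step:
Start: pos=(3,-1), heading=90, pen down
REPEAT 5 [
  -- iteration 1/5 --
  FD 4: (3,-1) -> (3,3) [heading=90, draw]
  RT 72: heading 90 -> 18
  -- iteration 2/5 --
  FD 4: (3,3) -> (6.804,4.236) [heading=18, draw]
  RT 72: heading 18 -> 306
  -- iteration 3/5 --
  FD 4: (6.804,4.236) -> (9.155,1) [heading=306, draw]
  RT 72: heading 306 -> 234
  -- iteration 4/5 --
  FD 4: (9.155,1) -> (6.804,-2.236) [heading=234, draw]
  RT 72: heading 234 -> 162
  -- iteration 5/5 --
  FD 4: (6.804,-2.236) -> (3,-1) [heading=162, draw]
  RT 72: heading 162 -> 90
]
Final: pos=(3,-1), heading=90, 5 segment(s) drawn

Start position: (3, -1)
Final position: (3, -1)
Distance = 0; < 1e-6 -> CLOSED

Answer: yes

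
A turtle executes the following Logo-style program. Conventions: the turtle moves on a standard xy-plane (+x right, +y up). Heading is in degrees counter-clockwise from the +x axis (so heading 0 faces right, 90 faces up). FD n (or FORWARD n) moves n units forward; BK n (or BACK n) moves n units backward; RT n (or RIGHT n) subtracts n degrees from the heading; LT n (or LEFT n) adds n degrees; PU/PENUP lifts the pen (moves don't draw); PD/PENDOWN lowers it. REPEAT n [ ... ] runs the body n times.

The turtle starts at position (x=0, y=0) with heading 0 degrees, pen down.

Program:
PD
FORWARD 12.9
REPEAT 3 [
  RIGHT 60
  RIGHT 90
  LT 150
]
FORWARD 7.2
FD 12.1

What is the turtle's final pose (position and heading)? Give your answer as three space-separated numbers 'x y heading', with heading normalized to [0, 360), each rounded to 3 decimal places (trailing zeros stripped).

Executing turtle program step by step:
Start: pos=(0,0), heading=0, pen down
PD: pen down
FD 12.9: (0,0) -> (12.9,0) [heading=0, draw]
REPEAT 3 [
  -- iteration 1/3 --
  RT 60: heading 0 -> 300
  RT 90: heading 300 -> 210
  LT 150: heading 210 -> 0
  -- iteration 2/3 --
  RT 60: heading 0 -> 300
  RT 90: heading 300 -> 210
  LT 150: heading 210 -> 0
  -- iteration 3/3 --
  RT 60: heading 0 -> 300
  RT 90: heading 300 -> 210
  LT 150: heading 210 -> 0
]
FD 7.2: (12.9,0) -> (20.1,0) [heading=0, draw]
FD 12.1: (20.1,0) -> (32.2,0) [heading=0, draw]
Final: pos=(32.2,0), heading=0, 3 segment(s) drawn

Answer: 32.2 0 0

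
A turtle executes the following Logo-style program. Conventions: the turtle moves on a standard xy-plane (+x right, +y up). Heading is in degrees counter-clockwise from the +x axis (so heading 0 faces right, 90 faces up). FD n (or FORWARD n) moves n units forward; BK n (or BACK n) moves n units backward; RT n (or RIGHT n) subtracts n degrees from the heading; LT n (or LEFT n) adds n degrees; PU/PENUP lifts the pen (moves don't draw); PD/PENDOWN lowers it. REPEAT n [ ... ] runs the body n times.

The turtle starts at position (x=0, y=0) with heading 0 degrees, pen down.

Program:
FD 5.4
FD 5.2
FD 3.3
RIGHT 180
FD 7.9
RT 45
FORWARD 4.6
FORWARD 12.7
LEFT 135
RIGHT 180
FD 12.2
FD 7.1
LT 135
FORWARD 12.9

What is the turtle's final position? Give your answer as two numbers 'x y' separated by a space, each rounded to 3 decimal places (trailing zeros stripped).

Answer: -15.355 22.411

Derivation:
Executing turtle program step by step:
Start: pos=(0,0), heading=0, pen down
FD 5.4: (0,0) -> (5.4,0) [heading=0, draw]
FD 5.2: (5.4,0) -> (10.6,0) [heading=0, draw]
FD 3.3: (10.6,0) -> (13.9,0) [heading=0, draw]
RT 180: heading 0 -> 180
FD 7.9: (13.9,0) -> (6,0) [heading=180, draw]
RT 45: heading 180 -> 135
FD 4.6: (6,0) -> (2.747,3.253) [heading=135, draw]
FD 12.7: (2.747,3.253) -> (-6.233,12.233) [heading=135, draw]
LT 135: heading 135 -> 270
RT 180: heading 270 -> 90
FD 12.2: (-6.233,12.233) -> (-6.233,24.433) [heading=90, draw]
FD 7.1: (-6.233,24.433) -> (-6.233,31.533) [heading=90, draw]
LT 135: heading 90 -> 225
FD 12.9: (-6.233,31.533) -> (-15.355,22.411) [heading=225, draw]
Final: pos=(-15.355,22.411), heading=225, 9 segment(s) drawn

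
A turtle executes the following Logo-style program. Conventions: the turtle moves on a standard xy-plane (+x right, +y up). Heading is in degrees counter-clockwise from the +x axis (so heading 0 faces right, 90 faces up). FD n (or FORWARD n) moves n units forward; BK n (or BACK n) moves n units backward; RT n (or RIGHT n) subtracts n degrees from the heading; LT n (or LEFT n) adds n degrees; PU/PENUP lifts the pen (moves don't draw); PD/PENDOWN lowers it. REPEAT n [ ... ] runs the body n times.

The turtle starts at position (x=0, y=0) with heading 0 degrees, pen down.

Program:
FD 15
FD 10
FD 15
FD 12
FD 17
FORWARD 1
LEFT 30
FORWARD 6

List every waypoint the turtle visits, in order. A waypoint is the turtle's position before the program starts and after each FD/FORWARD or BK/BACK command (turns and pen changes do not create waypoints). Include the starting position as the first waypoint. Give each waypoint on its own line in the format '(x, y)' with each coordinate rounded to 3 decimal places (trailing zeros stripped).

Answer: (0, 0)
(15, 0)
(25, 0)
(40, 0)
(52, 0)
(69, 0)
(70, 0)
(75.196, 3)

Derivation:
Executing turtle program step by step:
Start: pos=(0,0), heading=0, pen down
FD 15: (0,0) -> (15,0) [heading=0, draw]
FD 10: (15,0) -> (25,0) [heading=0, draw]
FD 15: (25,0) -> (40,0) [heading=0, draw]
FD 12: (40,0) -> (52,0) [heading=0, draw]
FD 17: (52,0) -> (69,0) [heading=0, draw]
FD 1: (69,0) -> (70,0) [heading=0, draw]
LT 30: heading 0 -> 30
FD 6: (70,0) -> (75.196,3) [heading=30, draw]
Final: pos=(75.196,3), heading=30, 7 segment(s) drawn
Waypoints (8 total):
(0, 0)
(15, 0)
(25, 0)
(40, 0)
(52, 0)
(69, 0)
(70, 0)
(75.196, 3)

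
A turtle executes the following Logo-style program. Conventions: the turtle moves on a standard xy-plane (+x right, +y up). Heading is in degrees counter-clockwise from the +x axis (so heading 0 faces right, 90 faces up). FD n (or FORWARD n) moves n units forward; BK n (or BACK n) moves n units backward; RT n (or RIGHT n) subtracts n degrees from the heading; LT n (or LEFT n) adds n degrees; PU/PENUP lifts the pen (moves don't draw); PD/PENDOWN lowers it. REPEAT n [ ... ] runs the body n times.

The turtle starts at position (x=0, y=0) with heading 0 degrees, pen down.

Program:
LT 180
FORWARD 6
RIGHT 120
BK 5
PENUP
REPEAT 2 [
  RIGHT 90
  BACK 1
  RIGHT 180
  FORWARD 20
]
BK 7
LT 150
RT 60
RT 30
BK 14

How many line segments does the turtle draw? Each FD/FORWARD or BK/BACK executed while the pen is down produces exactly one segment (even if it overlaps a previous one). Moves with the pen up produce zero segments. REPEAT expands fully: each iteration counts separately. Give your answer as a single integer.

Answer: 2

Derivation:
Executing turtle program step by step:
Start: pos=(0,0), heading=0, pen down
LT 180: heading 0 -> 180
FD 6: (0,0) -> (-6,0) [heading=180, draw]
RT 120: heading 180 -> 60
BK 5: (-6,0) -> (-8.5,-4.33) [heading=60, draw]
PU: pen up
REPEAT 2 [
  -- iteration 1/2 --
  RT 90: heading 60 -> 330
  BK 1: (-8.5,-4.33) -> (-9.366,-3.83) [heading=330, move]
  RT 180: heading 330 -> 150
  FD 20: (-9.366,-3.83) -> (-26.687,6.17) [heading=150, move]
  -- iteration 2/2 --
  RT 90: heading 150 -> 60
  BK 1: (-26.687,6.17) -> (-27.187,5.304) [heading=60, move]
  RT 180: heading 60 -> 240
  FD 20: (-27.187,5.304) -> (-37.187,-12.017) [heading=240, move]
]
BK 7: (-37.187,-12.017) -> (-33.687,-5.954) [heading=240, move]
LT 150: heading 240 -> 30
RT 60: heading 30 -> 330
RT 30: heading 330 -> 300
BK 14: (-33.687,-5.954) -> (-40.687,6.17) [heading=300, move]
Final: pos=(-40.687,6.17), heading=300, 2 segment(s) drawn
Segments drawn: 2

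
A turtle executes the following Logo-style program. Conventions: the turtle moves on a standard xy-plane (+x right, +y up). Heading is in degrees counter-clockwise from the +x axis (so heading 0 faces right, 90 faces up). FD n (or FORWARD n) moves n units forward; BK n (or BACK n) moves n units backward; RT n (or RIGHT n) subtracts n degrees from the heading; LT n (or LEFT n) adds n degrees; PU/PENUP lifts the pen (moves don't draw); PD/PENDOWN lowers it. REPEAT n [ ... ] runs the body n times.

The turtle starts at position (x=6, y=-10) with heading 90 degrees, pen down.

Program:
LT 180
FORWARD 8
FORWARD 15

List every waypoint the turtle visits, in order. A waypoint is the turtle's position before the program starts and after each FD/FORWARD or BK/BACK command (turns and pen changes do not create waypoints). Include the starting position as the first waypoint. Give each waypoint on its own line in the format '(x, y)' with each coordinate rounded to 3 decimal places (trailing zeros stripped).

Executing turtle program step by step:
Start: pos=(6,-10), heading=90, pen down
LT 180: heading 90 -> 270
FD 8: (6,-10) -> (6,-18) [heading=270, draw]
FD 15: (6,-18) -> (6,-33) [heading=270, draw]
Final: pos=(6,-33), heading=270, 2 segment(s) drawn
Waypoints (3 total):
(6, -10)
(6, -18)
(6, -33)

Answer: (6, -10)
(6, -18)
(6, -33)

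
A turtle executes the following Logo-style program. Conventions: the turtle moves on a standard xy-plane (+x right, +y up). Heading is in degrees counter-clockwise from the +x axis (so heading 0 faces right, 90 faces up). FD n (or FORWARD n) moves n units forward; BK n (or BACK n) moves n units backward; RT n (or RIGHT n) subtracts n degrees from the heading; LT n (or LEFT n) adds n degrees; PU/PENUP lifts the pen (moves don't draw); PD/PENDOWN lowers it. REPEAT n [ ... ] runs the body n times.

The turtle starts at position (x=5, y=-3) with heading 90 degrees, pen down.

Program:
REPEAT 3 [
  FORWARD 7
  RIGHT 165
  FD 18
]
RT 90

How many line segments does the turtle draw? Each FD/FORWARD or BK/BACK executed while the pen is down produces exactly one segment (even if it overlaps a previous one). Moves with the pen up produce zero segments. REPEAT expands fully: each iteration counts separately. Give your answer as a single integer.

Executing turtle program step by step:
Start: pos=(5,-3), heading=90, pen down
REPEAT 3 [
  -- iteration 1/3 --
  FD 7: (5,-3) -> (5,4) [heading=90, draw]
  RT 165: heading 90 -> 285
  FD 18: (5,4) -> (9.659,-13.387) [heading=285, draw]
  -- iteration 2/3 --
  FD 7: (9.659,-13.387) -> (11.47,-20.148) [heading=285, draw]
  RT 165: heading 285 -> 120
  FD 18: (11.47,-20.148) -> (2.47,-4.56) [heading=120, draw]
  -- iteration 3/3 --
  FD 7: (2.47,-4.56) -> (-1.03,1.502) [heading=120, draw]
  RT 165: heading 120 -> 315
  FD 18: (-1.03,1.502) -> (11.698,-11.225) [heading=315, draw]
]
RT 90: heading 315 -> 225
Final: pos=(11.698,-11.225), heading=225, 6 segment(s) drawn
Segments drawn: 6

Answer: 6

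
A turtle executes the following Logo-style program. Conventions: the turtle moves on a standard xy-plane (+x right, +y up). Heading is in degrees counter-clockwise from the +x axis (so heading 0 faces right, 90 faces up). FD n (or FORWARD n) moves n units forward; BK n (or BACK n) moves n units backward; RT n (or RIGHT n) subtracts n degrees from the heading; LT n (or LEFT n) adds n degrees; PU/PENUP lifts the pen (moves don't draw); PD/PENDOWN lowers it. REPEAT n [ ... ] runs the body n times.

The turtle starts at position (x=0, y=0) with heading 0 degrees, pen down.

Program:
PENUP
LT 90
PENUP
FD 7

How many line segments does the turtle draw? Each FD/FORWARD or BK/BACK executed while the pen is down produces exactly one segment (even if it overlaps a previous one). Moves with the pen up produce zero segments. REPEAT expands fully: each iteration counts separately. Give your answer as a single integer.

Answer: 0

Derivation:
Executing turtle program step by step:
Start: pos=(0,0), heading=0, pen down
PU: pen up
LT 90: heading 0 -> 90
PU: pen up
FD 7: (0,0) -> (0,7) [heading=90, move]
Final: pos=(0,7), heading=90, 0 segment(s) drawn
Segments drawn: 0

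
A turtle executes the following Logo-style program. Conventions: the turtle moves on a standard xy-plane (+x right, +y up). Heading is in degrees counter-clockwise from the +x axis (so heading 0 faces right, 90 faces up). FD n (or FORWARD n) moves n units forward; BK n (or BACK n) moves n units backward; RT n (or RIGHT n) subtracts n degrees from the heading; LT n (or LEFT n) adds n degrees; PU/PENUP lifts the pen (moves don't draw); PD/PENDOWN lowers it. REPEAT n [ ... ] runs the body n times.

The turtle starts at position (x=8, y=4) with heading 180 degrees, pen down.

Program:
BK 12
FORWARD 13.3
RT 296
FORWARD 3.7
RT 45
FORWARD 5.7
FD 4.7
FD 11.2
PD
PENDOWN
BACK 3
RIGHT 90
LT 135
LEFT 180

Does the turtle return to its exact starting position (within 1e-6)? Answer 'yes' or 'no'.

Answer: no

Derivation:
Executing turtle program step by step:
Start: pos=(8,4), heading=180, pen down
BK 12: (8,4) -> (20,4) [heading=180, draw]
FD 13.3: (20,4) -> (6.7,4) [heading=180, draw]
RT 296: heading 180 -> 244
FD 3.7: (6.7,4) -> (5.078,0.674) [heading=244, draw]
RT 45: heading 244 -> 199
FD 5.7: (5.078,0.674) -> (-0.311,-1.181) [heading=199, draw]
FD 4.7: (-0.311,-1.181) -> (-4.755,-2.711) [heading=199, draw]
FD 11.2: (-4.755,-2.711) -> (-15.345,-6.358) [heading=199, draw]
PD: pen down
PD: pen down
BK 3: (-15.345,-6.358) -> (-12.509,-5.381) [heading=199, draw]
RT 90: heading 199 -> 109
LT 135: heading 109 -> 244
LT 180: heading 244 -> 64
Final: pos=(-12.509,-5.381), heading=64, 7 segment(s) drawn

Start position: (8, 4)
Final position: (-12.509, -5.381)
Distance = 22.552; >= 1e-6 -> NOT closed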